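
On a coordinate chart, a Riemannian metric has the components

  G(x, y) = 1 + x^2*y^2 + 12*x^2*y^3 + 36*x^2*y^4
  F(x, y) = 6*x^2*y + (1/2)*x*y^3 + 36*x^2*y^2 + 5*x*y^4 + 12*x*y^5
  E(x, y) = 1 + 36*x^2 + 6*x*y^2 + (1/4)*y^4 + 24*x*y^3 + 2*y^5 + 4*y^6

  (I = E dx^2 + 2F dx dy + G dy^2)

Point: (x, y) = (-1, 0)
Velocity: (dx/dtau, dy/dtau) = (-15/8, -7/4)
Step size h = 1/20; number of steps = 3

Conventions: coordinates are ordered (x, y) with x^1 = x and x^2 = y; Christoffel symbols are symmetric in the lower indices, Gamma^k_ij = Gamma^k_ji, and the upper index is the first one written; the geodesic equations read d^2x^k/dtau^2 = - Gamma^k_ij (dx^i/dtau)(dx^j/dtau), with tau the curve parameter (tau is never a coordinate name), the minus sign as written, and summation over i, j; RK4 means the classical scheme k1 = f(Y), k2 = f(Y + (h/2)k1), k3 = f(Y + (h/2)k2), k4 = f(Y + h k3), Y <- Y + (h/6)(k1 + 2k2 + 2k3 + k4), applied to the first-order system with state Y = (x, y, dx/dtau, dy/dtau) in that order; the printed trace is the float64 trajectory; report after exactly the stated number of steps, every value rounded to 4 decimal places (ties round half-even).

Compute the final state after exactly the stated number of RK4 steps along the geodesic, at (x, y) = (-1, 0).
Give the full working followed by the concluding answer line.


f(Y) = (dx/dtau, dy/dtau, -Gamma^x_ij Y'^i Y'^j, -Gamma^y_ij Y'^i Y'^j) with the Gammas evaluated at the stage position; h = 0.050000; intermediate values shown to 6 dp
step 0: x = -1.0000, y = 0.0000, dx/dtau = -1.8750, dy/dtau = -1.7500
step 1:
  k1: at (x, y) = (-1.000000, 0.000000), (dx/dtau, dy/dtau) = (-1.875000, -1.750000); Gamma_xxx = -0.972973, Gamma_xxy = 0.000000, Gamma_xyy = 0.162162, Gamma_yxx = 0.000000, Gamma_yxy = 0.000000, Gamma_yyy = 0.000000; k1 = (-1.875000, -1.750000, 2.923986, 0.000000)
  k2: at (x, y) = (-1.046875, -0.043750), (dx/dtau, dy/dtau) = (-1.801900, -1.750000); Gamma_xxx = -0.931696, Gamma_xxy = 0.005010, Gamma_xyy = 0.077217, Gamma_yxx = 0.005011, Gamma_yxy = -0.000027, Gamma_yyy = -0.000415; k2 = (-1.801900, -1.750000, 2.756999, -0.014828)
  k3: at (x, y) = (-1.045048, -0.043750), (dx/dtau, dy/dtau) = (-1.806075, -1.750371); Gamma_xxx = -0.933245, Gamma_xxy = 0.005019, Gamma_xyy = 0.077210, Gamma_yxx = 0.005019, Gamma_yxy = -0.000027, Gamma_yyy = -0.000415; k3 = (-1.806075, -1.750371, 2.775872, -0.014929)
  k4: at (x, y) = (-1.090304, -0.087519), (dx/dtau, dy/dtau) = (-1.736206, -1.750746); Gamma_xxx = -0.896517, Gamma_xxy = 0.006210, Gamma_xyy = -0.008182, Gamma_yxx = 0.006212, Gamma_yxy = -0.000043, Gamma_yyy = 0.000057; k4 = (-1.736206, -1.750746, 2.689797, -0.018639)
  Y <- Y + (h/6)(k1 + 2k2 + 2k3 + k4): x = -1.0902, y = -0.0875, dx/dtau = -1.7360, dy/dtau = -1.7507
step 2:
  k1: at (x, y) = (-1.090226, -0.087512), (dx/dtau, dy/dtau) = (-1.736004, -1.750651); Gamma_xxx = -0.896578, Gamma_xxy = 0.006211, Gamma_xyy = -0.008170, Gamma_yxx = 0.006213, Gamma_yxy = -0.000043, Gamma_yyy = 0.000057; k1 = (-1.736004, -1.750651, 2.689314, -0.018636)
  k2: at (x, y) = (-1.133626, -0.131279), (dx/dtau, dy/dtau) = (-1.668771, -1.751117); Gamma_xxx = -0.863941, Gamma_xxy = 0.004014, Gamma_xyy = -0.093914, Gamma_yxx = 0.004016, Gamma_yxy = -0.000019, Gamma_yyy = 0.000437; k2 = (-1.668771, -1.751117, 2.670421, -0.012413)
  k3: at (x, y) = (-1.131946, -0.131290), (dx/dtau, dy/dtau) = (-1.669243, -1.750962); Gamma_xxx = -0.865170, Gamma_xxy = 0.004018, Gamma_xyy = -0.093931, Gamma_yxx = 0.004021, Gamma_yxy = -0.000019, Gamma_yyy = 0.000437; k3 = (-1.669243, -1.750962, 2.675176, -0.012433)
  k4: at (x, y) = (-1.173688, -0.175060), (dx/dtau, dy/dtau) = (-1.602245, -1.751273); Gamma_xxx = -0.835696, Gamma_xxy = -0.001228, Gamma_xyy = -0.179940, Gamma_yxx = -0.001229, Gamma_yxy = -0.000002, Gamma_yyy = -0.000265; k4 = (-1.602245, -1.751273, 2.704150, 0.003976)
  Y <- Y + (h/6)(k1 + 2k2 + 2k3 + k4): x = -1.1737, y = -0.1751, dx/dtau = -1.6020, dy/dtau = -1.7512
step 3:
  k1: at (x, y) = (-1.173679, -0.175063), (dx/dtau, dy/dtau) = (-1.601965, -1.751188); Gamma_xxx = -0.835702, Gamma_xxy = -0.001228, Gamma_xyy = -0.179945, Gamma_yxx = -0.001229, Gamma_yxy = -0.000002, Gamma_yyy = -0.000265; k1 = (-1.601965, -1.751188, 2.703380, 0.003976)
  k2: at (x, y) = (-1.213728, -0.218843), (dx/dtau, dy/dtau) = (-1.534381, -1.751088); Gamma_xxx = -0.808875, Gamma_xxy = -0.009236, Gamma_xyy = -0.266074, Gamma_yxx = -0.009240, Gamma_yxy = -0.000106, Gamma_yyy = -0.003039; k2 = (-1.534381, -1.751088, 2.769851, 0.031640)
  k3: at (x, y) = (-1.212038, -0.218840), (dx/dtau, dy/dtau) = (-1.532719, -1.750397); Gamma_xxx = -0.809962, Gamma_xxy = -0.009248, Gamma_xyy = -0.266056, Gamma_yxx = -0.009252, Gamma_yxy = -0.000106, Gamma_yyy = -0.003039; k3 = (-1.532719, -1.750397, 2.767570, 0.031612)
  k4: at (x, y) = (-1.250315, -0.262583), (dx/dtau, dy/dtau) = (-1.463587, -1.749607); Gamma_xxx = -0.785171, Gamma_xxy = -0.019775, Gamma_xyy = -0.351942, Gamma_yxx = -0.019771, Gamma_yxy = -0.000498, Gamma_yyy = -0.008862; k4 = (-1.463587, -1.749607, 2.860520, 0.072028)
  Y <- Y + (h/6)(k1 + 2k2 + 2k3 + k4): x = -1.2503, y = -0.2626, dx/dtau = -1.4633, dy/dtau = -1.7495

Answer: x = -1.2503, y = -0.2626, dx/dtau = -1.4633, dy/dtau = -1.7495


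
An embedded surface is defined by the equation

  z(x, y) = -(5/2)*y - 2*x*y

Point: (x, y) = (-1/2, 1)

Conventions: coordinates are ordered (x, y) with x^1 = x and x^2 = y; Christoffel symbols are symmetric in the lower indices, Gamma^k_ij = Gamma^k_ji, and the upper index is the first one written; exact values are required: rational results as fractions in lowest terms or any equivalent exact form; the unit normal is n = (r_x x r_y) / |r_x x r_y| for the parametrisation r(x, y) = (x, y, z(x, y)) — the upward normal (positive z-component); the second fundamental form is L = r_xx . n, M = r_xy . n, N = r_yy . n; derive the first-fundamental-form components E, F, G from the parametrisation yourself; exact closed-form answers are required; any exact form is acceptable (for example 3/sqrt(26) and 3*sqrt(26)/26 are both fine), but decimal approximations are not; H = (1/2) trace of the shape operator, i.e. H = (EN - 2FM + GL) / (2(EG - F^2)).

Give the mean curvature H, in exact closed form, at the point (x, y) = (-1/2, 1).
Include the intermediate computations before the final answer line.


z_x = -2, z_y = -3/2, z_xx = 0, z_xy = -2, z_yy = 0
E = 5, F = 3, G = 13/4; answer radicand W^2 = 29/4
unnormalised second-form numerators: l = 0, m = -2, n = 0; L = l/sqrt(29/4), and similarly M = m/sqrt(W^2), N = n/sqrt(W^2)
H = (E*n - 2*F*m + G*l) / (2*(EG - F^2)*sqrt(W^2)); E*n - 2*F*m + G*l = 12, EG - F^2 = 29/4, so H = (24/29)/sqrt(29/4)

Answer: H = 48*sqrt(29)/841


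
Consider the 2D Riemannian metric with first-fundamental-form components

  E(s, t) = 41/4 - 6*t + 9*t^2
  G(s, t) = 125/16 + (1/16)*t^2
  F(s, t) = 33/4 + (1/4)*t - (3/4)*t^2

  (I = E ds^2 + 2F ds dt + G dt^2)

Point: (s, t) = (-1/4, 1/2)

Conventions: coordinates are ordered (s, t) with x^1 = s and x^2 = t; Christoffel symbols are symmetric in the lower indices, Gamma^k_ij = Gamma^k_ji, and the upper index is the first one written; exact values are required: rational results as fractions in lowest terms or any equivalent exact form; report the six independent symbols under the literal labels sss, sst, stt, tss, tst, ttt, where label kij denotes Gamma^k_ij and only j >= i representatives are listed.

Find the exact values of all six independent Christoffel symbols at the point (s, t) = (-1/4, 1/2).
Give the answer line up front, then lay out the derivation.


Answer: Gamma_sss = 3144/1877, Gamma_sst = 3006/1877, Gamma_stt = -2135/3754, Gamma_tss = -3648/1877, Gamma_tst = -3144/1877, Gamma_ttt = 1124/1877

E = 19/2, F = 131/16, G = 501/64 at the point
E_s = 0, E_t = 3, F_s = 0, F_t = -1/2, G_s = 0, G_t = 1/16
EG - F^2 = 1877/256;  g^inv = (256/1877) * [[501/64, -131/16], [-131/16, 19/2]]
first-kind symbols [ij,l] = (1/2)(d_i g_jl + d_j g_il - d_l g_ij): [ss,s] = E_s/2 = 0, [ss,t] = F_s - E_t/2 = -3/2, [st,s] = E_t/2 = 3/2, [st,t] = G_s/2 = 0, [tt,s] = F_t - G_s/2 = -1/2, [tt,t] = G_t/2 = 1/32
Gamma^s_ij = (G*[ij,s] - F*[ij,t])/(EG - F^2), Gamma^t_ij = (E*[ij,t] - F*[ij,s])/(EG - F^2)


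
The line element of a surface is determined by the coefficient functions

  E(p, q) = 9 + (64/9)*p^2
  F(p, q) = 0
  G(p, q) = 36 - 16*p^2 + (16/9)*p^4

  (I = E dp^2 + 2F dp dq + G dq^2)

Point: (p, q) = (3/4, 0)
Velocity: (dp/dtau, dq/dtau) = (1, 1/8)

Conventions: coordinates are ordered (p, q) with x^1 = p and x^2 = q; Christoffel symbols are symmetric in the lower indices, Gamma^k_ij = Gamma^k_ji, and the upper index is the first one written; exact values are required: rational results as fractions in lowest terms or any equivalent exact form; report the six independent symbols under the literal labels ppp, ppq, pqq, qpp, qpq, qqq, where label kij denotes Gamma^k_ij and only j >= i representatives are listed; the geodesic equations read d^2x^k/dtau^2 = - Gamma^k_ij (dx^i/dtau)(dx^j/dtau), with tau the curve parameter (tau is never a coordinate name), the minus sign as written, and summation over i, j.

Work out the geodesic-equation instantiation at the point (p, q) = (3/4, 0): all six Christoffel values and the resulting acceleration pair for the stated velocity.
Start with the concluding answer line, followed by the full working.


Answer: Gamma_ppp = 16/39, Gamma_ppq = 0, Gamma_pqq = 21/26, Gamma_qpp = 0, Gamma_qpq = -8/21, Gamma_qqq = 0; accelerations (d^2p/dtau^2, d^2q/dtau^2) = (-2111/4992, 2/21)

E = 13, F = 0, G = 441/16 at the point
E_p = 32/3, E_q = 0, F_p = 0, F_q = 0, G_p = -21, G_q = 0
EG - F^2 = 5733/16;  g^inv = (16/5733) * [[441/16, 0], [0, 13]]
first-kind symbols [ij,l] = (1/2)(d_i g_jl + d_j g_il - d_l g_ij): [pp,p] = E_p/2 = 16/3, [pp,q] = F_p - E_q/2 = 0, [pq,p] = E_q/2 = 0, [pq,q] = G_p/2 = -21/2, [qq,p] = F_q - G_p/2 = 21/2, [qq,q] = G_q/2 = 0
Gamma^p_ij = (G*[ij,p] - F*[ij,q])/(EG - F^2), Gamma^q_ij = (E*[ij,q] - F*[ij,p])/(EG - F^2)
Gamma_ppp = 16/39, Gamma_ppq = 0, Gamma_pqq = 21/26, Gamma_qpp = 0, Gamma_qpq = -8/21, Gamma_qqq = 0
d^2p/dtau^2 = -(Gamma_ppp*(1)^2 + 2*Gamma_ppq*(1)*(1/8) + Gamma_pqq*(1/8)^2) = -2111/4992
d^2q/dtau^2 = -(Gamma_qpp*(1)^2 + 2*Gamma_qpq*(1)*(1/8) + Gamma_qqq*(1/8)^2) = 2/21


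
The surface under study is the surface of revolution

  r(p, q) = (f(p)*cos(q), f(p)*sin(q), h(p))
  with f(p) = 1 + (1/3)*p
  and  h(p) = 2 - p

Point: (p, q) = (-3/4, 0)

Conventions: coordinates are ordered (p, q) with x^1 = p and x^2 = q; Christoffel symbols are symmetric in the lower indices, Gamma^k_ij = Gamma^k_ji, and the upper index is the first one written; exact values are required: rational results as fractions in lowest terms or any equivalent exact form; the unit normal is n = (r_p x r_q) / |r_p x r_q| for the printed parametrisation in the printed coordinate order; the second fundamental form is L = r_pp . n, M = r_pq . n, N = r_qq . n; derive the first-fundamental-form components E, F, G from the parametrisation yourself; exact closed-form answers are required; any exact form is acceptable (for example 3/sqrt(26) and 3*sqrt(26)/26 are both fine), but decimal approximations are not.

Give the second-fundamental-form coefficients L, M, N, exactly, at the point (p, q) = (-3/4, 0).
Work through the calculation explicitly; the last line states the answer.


f = 3/4, f' = 1/3, f'' = 0, h' = -1, h'' = 0
E = 10/9, F = 0, G = 9/16; answer radicand W^2 = 10/9
unnormalised second-form numerators: l = 0, m = 0, n = -3/4; L = l/sqrt(10/9), and similarly M = m/sqrt(W^2), N = n/sqrt(W^2)

Answer: L = 0, M = 0, N = -9*sqrt(10)/40


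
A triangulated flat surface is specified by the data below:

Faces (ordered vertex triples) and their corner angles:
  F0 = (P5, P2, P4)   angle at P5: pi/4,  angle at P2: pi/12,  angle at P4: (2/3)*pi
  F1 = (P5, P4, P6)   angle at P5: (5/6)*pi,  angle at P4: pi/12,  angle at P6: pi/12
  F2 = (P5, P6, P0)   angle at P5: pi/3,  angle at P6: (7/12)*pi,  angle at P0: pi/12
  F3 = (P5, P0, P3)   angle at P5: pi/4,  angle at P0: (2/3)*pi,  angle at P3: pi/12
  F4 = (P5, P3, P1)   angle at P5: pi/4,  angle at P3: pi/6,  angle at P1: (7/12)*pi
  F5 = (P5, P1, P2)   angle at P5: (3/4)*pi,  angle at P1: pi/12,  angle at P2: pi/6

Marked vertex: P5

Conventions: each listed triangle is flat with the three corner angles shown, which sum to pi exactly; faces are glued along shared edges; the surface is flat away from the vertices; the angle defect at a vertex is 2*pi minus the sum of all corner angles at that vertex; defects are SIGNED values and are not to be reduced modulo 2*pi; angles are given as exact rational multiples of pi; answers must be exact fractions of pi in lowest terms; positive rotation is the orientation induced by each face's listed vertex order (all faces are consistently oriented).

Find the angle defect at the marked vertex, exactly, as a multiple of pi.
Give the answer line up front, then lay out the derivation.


Answer: defect(P5) = (-2/3)*pi

Sum of corner angles at P5: (8/3)*pi
defect = 2*pi - (8/3)*pi


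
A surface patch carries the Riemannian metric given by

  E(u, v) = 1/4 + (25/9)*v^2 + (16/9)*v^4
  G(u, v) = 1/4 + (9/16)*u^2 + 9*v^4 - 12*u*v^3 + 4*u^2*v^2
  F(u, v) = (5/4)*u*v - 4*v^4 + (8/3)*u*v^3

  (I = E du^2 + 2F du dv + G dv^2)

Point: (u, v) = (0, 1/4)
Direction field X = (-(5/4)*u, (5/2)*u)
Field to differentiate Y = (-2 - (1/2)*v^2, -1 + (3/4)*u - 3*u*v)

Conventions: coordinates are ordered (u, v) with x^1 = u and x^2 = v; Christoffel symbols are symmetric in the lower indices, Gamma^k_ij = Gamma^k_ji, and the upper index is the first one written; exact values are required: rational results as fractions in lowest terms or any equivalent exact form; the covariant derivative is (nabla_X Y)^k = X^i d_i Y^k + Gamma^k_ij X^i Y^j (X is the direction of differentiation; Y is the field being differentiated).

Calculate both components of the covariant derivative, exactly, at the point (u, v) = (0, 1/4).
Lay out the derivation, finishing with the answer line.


E = 31/72, F = -1/64, G = 73/256 at the point
E_u = 0, E_v = 3/2, F_u = 17/48, F_v = -1/4, G_u = -3/16, G_v = 9/16
EG - F^2 = 4517/36864;  g^inv = (36864/4517) * [[73/256, 1/64], [1/64, 31/72]]
first-kind symbols [ij,l] = (1/2)(d_i g_jl + d_j g_il - d_l g_ij): [uu,u] = E_u/2 = 0, [uu,v] = F_u - E_v/2 = -19/48, [uv,u] = E_v/2 = 3/4, [uv,v] = G_u/2 = -3/32, [vv,u] = F_v - G_u/2 = -5/32, [vv,v] = G_v/2 = 9/32
Gamma^u_ij = (G*[ij,u] - F*[ij,v])/(EG - F^2), Gamma^v_ij = (E*[ij,v] - F*[ij,u])/(EG - F^2)
Gamma_uuu = -228/4517, Gamma_uuv = 7830/4517, Gamma_uvv = -2961/9034, Gamma_vuu = -18848/13551, Gamma_vuv = -1056/4517, Gamma_vvv = 4374/4517
X = (0, 0), Y = (-65/32, -1) at the point

Answer: (nabla_X Y)^u = 0, (nabla_X Y)^v = 0


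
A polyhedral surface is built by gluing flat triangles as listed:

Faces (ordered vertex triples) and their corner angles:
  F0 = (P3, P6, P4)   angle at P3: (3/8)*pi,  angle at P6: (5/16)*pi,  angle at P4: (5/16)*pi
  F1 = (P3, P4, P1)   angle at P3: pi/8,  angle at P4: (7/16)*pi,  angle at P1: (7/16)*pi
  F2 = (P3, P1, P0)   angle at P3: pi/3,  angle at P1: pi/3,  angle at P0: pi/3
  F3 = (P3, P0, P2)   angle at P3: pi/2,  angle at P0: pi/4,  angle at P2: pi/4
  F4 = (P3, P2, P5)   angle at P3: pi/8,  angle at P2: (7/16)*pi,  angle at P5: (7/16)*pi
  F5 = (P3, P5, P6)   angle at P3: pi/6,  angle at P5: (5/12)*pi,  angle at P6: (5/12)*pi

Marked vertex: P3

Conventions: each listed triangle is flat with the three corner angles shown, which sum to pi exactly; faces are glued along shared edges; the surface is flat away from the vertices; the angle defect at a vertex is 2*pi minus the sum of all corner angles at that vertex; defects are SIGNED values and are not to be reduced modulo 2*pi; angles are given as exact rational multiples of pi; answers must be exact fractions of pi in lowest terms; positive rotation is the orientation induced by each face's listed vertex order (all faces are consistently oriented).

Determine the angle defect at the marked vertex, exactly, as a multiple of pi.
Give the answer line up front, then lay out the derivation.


Answer: defect(P3) = (3/8)*pi

Sum of corner angles at P3: (13/8)*pi
defect = 2*pi - (13/8)*pi


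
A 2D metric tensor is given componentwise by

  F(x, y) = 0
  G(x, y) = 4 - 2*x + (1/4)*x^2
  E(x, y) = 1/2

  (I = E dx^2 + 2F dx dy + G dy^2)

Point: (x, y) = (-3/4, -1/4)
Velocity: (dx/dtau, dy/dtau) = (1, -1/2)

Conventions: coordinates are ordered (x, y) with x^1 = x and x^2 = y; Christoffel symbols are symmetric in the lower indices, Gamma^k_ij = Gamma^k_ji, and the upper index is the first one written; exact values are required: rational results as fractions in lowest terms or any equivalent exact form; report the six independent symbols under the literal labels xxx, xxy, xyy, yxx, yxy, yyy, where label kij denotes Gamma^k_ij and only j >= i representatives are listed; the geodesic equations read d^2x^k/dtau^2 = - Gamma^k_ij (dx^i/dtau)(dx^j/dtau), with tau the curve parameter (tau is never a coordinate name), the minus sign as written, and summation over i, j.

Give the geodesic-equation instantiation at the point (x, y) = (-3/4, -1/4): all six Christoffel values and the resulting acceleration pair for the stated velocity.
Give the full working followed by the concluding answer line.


E = 1/2, F = 0, G = 361/64 at the point
E_x = 0, E_y = 0, F_x = 0, F_y = 0, G_x = -19/8, G_y = 0
EG - F^2 = 361/128;  g^inv = (128/361) * [[361/64, 0], [0, 1/2]]
first-kind symbols [ij,l] = (1/2)(d_i g_jl + d_j g_il - d_l g_ij): [xx,x] = E_x/2 = 0, [xx,y] = F_x - E_y/2 = 0, [xy,x] = E_y/2 = 0, [xy,y] = G_x/2 = -19/16, [yy,x] = F_y - G_x/2 = 19/16, [yy,y] = G_y/2 = 0
Gamma^x_ij = (G*[ij,x] - F*[ij,y])/(EG - F^2), Gamma^y_ij = (E*[ij,y] - F*[ij,x])/(EG - F^2)
Gamma_xxx = 0, Gamma_xxy = 0, Gamma_xyy = 19/8, Gamma_yxx = 0, Gamma_yxy = -4/19, Gamma_yyy = 0
d^2x/dtau^2 = -(Gamma_xxx*(1)^2 + 2*Gamma_xxy*(1)*(-1/2) + Gamma_xyy*(-1/2)^2) = -19/32
d^2y/dtau^2 = -(Gamma_yxx*(1)^2 + 2*Gamma_yxy*(1)*(-1/2) + Gamma_yyy*(-1/2)^2) = -4/19

Answer: Gamma_xxx = 0, Gamma_xxy = 0, Gamma_xyy = 19/8, Gamma_yxx = 0, Gamma_yxy = -4/19, Gamma_yyy = 0; accelerations (d^2x/dtau^2, d^2y/dtau^2) = (-19/32, -4/19)


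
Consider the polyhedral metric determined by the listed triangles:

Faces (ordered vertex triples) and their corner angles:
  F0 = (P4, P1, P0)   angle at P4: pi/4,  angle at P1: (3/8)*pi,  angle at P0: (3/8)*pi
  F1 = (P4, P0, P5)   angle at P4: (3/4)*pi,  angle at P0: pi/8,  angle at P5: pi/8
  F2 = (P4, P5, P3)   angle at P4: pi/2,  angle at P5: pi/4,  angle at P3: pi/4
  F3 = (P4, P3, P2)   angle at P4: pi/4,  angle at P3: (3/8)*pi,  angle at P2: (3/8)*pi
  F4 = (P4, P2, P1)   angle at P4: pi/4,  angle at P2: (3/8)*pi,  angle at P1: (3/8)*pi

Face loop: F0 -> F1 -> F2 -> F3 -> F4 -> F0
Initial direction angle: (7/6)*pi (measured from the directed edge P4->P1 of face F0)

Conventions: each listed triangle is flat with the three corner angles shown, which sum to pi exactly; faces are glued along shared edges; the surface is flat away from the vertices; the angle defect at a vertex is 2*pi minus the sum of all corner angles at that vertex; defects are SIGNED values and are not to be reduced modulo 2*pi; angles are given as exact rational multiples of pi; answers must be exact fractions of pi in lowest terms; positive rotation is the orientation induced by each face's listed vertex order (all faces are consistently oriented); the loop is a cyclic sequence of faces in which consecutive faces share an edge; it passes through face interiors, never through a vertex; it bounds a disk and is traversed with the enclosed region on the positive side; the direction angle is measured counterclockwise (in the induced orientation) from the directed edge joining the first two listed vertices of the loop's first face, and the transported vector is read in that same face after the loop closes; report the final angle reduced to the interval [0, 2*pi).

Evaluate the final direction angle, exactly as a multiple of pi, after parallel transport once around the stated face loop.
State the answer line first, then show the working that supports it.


Answer: final direction angle = (7/6)*pi

enclosed vertex P4: corner angles sum to 2*pi, defect = 2*pi - 2*pi = 0
the final direction is the initial angle plus the enclosed defects, taken mod 2*pi in the induced orientation
final angle = (7/6)*pi + 0 = (7/6)*pi (mod 2*pi)


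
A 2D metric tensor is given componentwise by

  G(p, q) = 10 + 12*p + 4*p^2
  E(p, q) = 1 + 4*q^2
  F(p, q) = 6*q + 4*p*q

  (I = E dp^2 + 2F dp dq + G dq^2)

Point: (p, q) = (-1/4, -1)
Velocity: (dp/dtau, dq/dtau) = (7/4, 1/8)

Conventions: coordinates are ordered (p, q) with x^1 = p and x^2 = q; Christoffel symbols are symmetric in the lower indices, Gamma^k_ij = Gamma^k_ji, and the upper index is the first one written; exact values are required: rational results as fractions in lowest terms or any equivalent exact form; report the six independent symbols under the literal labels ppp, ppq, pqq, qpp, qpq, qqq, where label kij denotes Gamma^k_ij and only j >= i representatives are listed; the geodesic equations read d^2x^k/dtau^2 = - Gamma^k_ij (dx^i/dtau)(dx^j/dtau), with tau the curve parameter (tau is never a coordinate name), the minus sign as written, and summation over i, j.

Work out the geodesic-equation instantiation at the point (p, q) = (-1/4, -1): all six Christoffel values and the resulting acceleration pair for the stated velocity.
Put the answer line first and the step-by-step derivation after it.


Answer: Gamma_ppp = 0, Gamma_ppq = -16/45, Gamma_pqq = 0, Gamma_qpp = 0, Gamma_qpq = 4/9, Gamma_qqq = 0; accelerations (d^2p/dtau^2, d^2q/dtau^2) = (7/45, -7/36)

E = 5, F = -5, G = 29/4 at the point
E_p = 0, E_q = -8, F_p = -4, F_q = 5, G_p = 10, G_q = 0
EG - F^2 = 45/4;  g^inv = (4/45) * [[29/4, 5], [5, 5]]
first-kind symbols [ij,l] = (1/2)(d_i g_jl + d_j g_il - d_l g_ij): [pp,p] = E_p/2 = 0, [pp,q] = F_p - E_q/2 = 0, [pq,p] = E_q/2 = -4, [pq,q] = G_p/2 = 5, [qq,p] = F_q - G_p/2 = 0, [qq,q] = G_q/2 = 0
Gamma^p_ij = (G*[ij,p] - F*[ij,q])/(EG - F^2), Gamma^q_ij = (E*[ij,q] - F*[ij,p])/(EG - F^2)
Gamma_ppp = 0, Gamma_ppq = -16/45, Gamma_pqq = 0, Gamma_qpp = 0, Gamma_qpq = 4/9, Gamma_qqq = 0
d^2p/dtau^2 = -(Gamma_ppp*(7/4)^2 + 2*Gamma_ppq*(7/4)*(1/8) + Gamma_pqq*(1/8)^2) = 7/45
d^2q/dtau^2 = -(Gamma_qpp*(7/4)^2 + 2*Gamma_qpq*(7/4)*(1/8) + Gamma_qqq*(1/8)^2) = -7/36


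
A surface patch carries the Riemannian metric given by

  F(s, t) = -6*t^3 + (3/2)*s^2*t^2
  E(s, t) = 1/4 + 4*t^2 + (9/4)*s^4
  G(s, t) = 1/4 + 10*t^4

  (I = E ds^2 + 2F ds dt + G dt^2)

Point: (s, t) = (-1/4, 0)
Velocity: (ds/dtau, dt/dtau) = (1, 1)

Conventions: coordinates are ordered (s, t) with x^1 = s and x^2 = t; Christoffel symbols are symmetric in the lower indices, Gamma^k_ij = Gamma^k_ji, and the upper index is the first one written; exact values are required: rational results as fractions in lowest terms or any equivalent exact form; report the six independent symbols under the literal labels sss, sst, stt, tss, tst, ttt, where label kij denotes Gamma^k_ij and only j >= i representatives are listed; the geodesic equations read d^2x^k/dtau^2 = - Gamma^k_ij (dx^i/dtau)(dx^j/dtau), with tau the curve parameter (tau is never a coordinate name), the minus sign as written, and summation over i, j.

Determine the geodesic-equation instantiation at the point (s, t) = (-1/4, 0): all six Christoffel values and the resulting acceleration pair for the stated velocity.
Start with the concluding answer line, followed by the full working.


Answer: Gamma_sss = -72/265, Gamma_sst = 0, Gamma_stt = 0, Gamma_tss = 0, Gamma_tst = 0, Gamma_ttt = 0; accelerations (d^2s/dtau^2, d^2t/dtau^2) = (72/265, 0)

E = 265/1024, F = 0, G = 1/4 at the point
E_s = -9/64, E_t = 0, F_s = 0, F_t = 0, G_s = 0, G_t = 0
EG - F^2 = 265/4096;  g^inv = (4096/265) * [[1/4, 0], [0, 265/1024]]
first-kind symbols [ij,l] = (1/2)(d_i g_jl + d_j g_il - d_l g_ij): [ss,s] = E_s/2 = -9/128, [ss,t] = F_s - E_t/2 = 0, [st,s] = E_t/2 = 0, [st,t] = G_s/2 = 0, [tt,s] = F_t - G_s/2 = 0, [tt,t] = G_t/2 = 0
Gamma^s_ij = (G*[ij,s] - F*[ij,t])/(EG - F^2), Gamma^t_ij = (E*[ij,t] - F*[ij,s])/(EG - F^2)
Gamma_sss = -72/265, Gamma_sst = 0, Gamma_stt = 0, Gamma_tss = 0, Gamma_tst = 0, Gamma_ttt = 0
d^2s/dtau^2 = -(Gamma_sss*(1)^2 + 2*Gamma_sst*(1)*(1) + Gamma_stt*(1)^2) = 72/265
d^2t/dtau^2 = -(Gamma_tss*(1)^2 + 2*Gamma_tst*(1)*(1) + Gamma_ttt*(1)^2) = 0


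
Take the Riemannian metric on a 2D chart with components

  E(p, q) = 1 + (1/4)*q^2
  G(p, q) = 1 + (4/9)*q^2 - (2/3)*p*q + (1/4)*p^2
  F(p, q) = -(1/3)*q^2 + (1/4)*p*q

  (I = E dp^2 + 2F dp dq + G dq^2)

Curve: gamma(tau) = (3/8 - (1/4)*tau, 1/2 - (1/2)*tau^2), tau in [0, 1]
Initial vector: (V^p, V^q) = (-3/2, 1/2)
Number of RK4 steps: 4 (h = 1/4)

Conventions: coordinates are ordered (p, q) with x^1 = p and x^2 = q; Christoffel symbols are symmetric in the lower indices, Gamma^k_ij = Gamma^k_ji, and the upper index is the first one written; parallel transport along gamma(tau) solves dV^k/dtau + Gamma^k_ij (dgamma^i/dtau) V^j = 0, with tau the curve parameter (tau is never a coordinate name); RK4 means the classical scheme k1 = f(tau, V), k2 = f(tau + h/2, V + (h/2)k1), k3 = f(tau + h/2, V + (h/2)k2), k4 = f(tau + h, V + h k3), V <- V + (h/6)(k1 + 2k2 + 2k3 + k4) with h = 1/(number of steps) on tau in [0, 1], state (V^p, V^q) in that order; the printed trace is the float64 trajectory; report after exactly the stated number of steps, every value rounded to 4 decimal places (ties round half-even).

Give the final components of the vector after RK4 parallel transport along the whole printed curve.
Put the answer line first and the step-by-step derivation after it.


Answer: V^p = -1.5563, V^q = 0.5268

gamma'(tau) = (-1/4, -tau); f(tau, V)^k = -Gamma^k_ij(gamma(tau)) gamma'^i(tau) V^j; h = 1/4; intermediate values shown to 6 dp
curve data and Christoffel symbols at the stage parameters:
  tau = 0.000000: gamma = (0.375000, 0.500000), gamma' = (-0.250000, 0.000000); Gamma_ppp = 0.000000, Gamma_ppq = 0.115338, Gamma_pqq = -0.153785, Gamma_qpp = 0.000000, Gamma_qpq = -0.067281, Gamma_qqq = 0.089708
  tau = 0.125000: gamma = (0.343750, 0.492188), gamma' = (-0.250000, -0.125000); Gamma_ppp = 0.000000, Gamma_ppq = 0.113410, Gamma_pqq = -0.151213, Gamma_qpp = 0.000000, Gamma_qpq = -0.072006, Gamma_qqq = 0.096008
  tau = 0.250000: gamma = (0.312500, 0.468750), gamma' = (-0.250000, -0.250000); Gamma_ppp = 0.000000, Gamma_ppq = 0.108573, Gamma_pqq = -0.144764, Gamma_qpp = 0.000000, Gamma_qpq = -0.072382, Gamma_qqq = 0.096509
  tau = 0.375000: gamma = (0.281250, 0.429688), gamma' = (-0.250000, -0.375000); Gamma_ppp = 0.000000, Gamma_ppq = 0.100636, Gamma_pqq = -0.134182, Gamma_qpp = 0.000000, Gamma_qpq = -0.068311, Gamma_qqq = 0.091081
  tau = 0.500000: gamma = (0.250000, 0.375000), gamma' = (-0.250000, -0.500000); Gamma_ppp = 0.000000, Gamma_ppq = 0.089219, Gamma_pqq = -0.118959, Gamma_qpp = 0.000000, Gamma_qpq = -0.059480, Gamma_qqq = 0.079306
  tau = 0.625000: gamma = (0.218750, 0.304688), gamma' = (-0.250000, -0.625000); Gamma_ppp = 0.000000, Gamma_ppq = 0.073810, Gamma_pqq = -0.098413, Gamma_qpp = 0.000000, Gamma_qpq = -0.045422, Gamma_qqq = 0.060562
  tau = 0.750000: gamma = (0.187500, 0.218750), gamma' = (-0.250000, -0.750000); Gamma_ppp = 0.000000, Gamma_ppq = 0.053897, Gamma_pqq = -0.071862, Gamma_qpp = 0.000000, Gamma_qpq = -0.025665, Gamma_qqq = 0.034220
  tau = 0.875000: gamma = (0.156250, 0.117188), gamma' = (-0.250000, -0.875000); Gamma_ppp = 0.000000, Gamma_ppq = 0.029197, Gamma_pqq = -0.038929, Gamma_qpp = 0.000000, Gamma_qpq = 0.000000, Gamma_qqq = 0.000000
  tau = 1.000000: gamma = (0.125000, 0.000000), gamma' = (-0.250000, -1.000000); Gamma_ppp = 0.000000, Gamma_ppq = 0.000000, Gamma_pqq = 0.000000, Gamma_qpp = 0.000000, Gamma_qpq = 0.031128, Gamma_qqq = -0.041505
step 0: V^p = -1.5000, V^q = 0.5000
step 1: k1 = (0.014417, -0.008410), k2 = (-0.016523, 0.010491), k3 = (-0.016556, 0.010512), k4 = (-0.045375, 0.030250); V <- V + (h/6)(k1 + 2k2 + 2k3 + k4): V^p = -1.5040, V^q = 0.5027
step 2: k1 = (-0.045373, 0.030248), k2 = (-0.069716, 0.047323), k3 = (-0.069885, 0.047437), k4 = (-0.087002, 0.058001); V <- V + (h/6)(k1 + 2k2 + 2k3 + k4): V^p = -1.5212, V^q = 0.5142
step 3: k1 = (-0.086977, 0.057984), k2 = (-0.093129, 0.057310), k3 = (-0.093161, 0.057330), k4 = (-0.083798, 0.039904); V <- V + (h/6)(k1 + 2k2 + 2k3 + k4): V^p = -1.5438, V^q = 0.5279
step 4: k1 = (-0.083743, 0.039878), k2 = (-0.053969, 0.000000), k3 = (-0.053740, 0.000000), k4 = (0.000000, -0.066276); V <- V + (h/6)(k1 + 2k2 + 2k3 + k4): V^p = -1.5563, V^q = 0.5268


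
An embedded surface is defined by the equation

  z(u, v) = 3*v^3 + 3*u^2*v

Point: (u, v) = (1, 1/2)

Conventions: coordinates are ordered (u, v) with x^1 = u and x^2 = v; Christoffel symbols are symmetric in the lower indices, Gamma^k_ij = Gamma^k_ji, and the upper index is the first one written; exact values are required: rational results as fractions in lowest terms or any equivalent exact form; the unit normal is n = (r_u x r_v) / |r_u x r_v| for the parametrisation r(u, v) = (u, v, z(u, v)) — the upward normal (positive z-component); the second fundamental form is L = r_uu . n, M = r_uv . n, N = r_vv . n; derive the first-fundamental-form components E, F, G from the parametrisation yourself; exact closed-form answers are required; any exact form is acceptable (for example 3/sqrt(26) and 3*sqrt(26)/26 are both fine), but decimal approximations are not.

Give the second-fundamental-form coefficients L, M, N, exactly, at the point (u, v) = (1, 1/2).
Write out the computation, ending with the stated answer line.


z_u = 3, z_v = 21/4, z_uu = 3, z_uv = 6, z_vv = 9
E = 10, F = 63/4, G = 457/16; answer radicand W^2 = 601/16
unnormalised second-form numerators: l = 3, m = 6, n = 9; L = l/sqrt(601/16), and similarly M = m/sqrt(W^2), N = n/sqrt(W^2)

Answer: L = 12*sqrt(601)/601, M = 24*sqrt(601)/601, N = 36*sqrt(601)/601


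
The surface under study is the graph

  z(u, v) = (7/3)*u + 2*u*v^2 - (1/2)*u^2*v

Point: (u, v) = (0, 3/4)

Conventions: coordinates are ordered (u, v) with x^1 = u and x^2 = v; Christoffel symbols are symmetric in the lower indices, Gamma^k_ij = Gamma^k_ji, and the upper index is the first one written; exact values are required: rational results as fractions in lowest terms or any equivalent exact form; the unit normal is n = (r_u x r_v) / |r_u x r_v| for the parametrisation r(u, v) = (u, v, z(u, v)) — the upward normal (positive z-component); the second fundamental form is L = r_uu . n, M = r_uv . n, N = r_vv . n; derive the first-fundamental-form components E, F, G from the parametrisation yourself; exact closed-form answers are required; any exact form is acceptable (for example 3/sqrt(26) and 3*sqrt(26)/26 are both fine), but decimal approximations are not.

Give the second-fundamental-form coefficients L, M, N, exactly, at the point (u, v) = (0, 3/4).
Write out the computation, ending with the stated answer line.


z_u = 83/24, z_v = 0, z_uu = -3/4, z_uv = 3, z_vv = 0
E = 7465/576, F = 0, G = 1; answer radicand W^2 = 7465/576
unnormalised second-form numerators: l = -3/4, m = 3, n = 0; L = l/sqrt(7465/576), and similarly M = m/sqrt(W^2), N = n/sqrt(W^2)

Answer: L = -18*sqrt(7465)/7465, M = 72*sqrt(7465)/7465, N = 0


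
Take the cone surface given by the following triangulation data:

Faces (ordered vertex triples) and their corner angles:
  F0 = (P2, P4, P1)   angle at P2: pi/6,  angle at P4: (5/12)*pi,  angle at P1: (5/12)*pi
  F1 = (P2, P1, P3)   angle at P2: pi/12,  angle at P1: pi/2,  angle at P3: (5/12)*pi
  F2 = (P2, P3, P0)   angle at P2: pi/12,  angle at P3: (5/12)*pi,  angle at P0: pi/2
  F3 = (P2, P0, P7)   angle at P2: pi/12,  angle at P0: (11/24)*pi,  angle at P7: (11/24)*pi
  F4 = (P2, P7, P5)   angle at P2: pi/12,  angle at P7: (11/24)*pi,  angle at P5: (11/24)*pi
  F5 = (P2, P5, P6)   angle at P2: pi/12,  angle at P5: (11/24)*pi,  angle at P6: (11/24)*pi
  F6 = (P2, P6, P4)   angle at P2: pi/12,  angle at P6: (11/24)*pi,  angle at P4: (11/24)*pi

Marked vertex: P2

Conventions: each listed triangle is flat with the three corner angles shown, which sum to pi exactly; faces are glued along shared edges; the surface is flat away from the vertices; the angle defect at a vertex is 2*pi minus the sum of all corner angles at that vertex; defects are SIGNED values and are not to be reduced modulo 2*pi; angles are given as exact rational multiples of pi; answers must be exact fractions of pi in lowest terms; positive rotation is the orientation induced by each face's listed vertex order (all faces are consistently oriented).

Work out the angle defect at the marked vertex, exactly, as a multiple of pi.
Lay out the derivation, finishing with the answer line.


Sum of corner angles at P2: (2/3)*pi
defect = 2*pi - (2/3)*pi

Answer: defect(P2) = (4/3)*pi


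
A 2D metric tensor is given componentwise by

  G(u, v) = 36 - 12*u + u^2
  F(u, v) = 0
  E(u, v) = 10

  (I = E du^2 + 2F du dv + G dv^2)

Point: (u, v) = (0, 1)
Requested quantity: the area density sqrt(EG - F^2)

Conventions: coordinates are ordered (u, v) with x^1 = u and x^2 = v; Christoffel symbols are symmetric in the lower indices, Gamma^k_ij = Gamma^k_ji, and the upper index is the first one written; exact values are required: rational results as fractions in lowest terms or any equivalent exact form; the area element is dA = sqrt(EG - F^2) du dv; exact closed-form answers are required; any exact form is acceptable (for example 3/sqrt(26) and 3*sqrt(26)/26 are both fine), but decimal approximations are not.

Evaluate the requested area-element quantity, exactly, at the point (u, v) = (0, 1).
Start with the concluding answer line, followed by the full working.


Answer: sqrt(EG - F^2) = 6*sqrt(10)

E = 10, F = 0, G = 36; EG - F^2 = 360


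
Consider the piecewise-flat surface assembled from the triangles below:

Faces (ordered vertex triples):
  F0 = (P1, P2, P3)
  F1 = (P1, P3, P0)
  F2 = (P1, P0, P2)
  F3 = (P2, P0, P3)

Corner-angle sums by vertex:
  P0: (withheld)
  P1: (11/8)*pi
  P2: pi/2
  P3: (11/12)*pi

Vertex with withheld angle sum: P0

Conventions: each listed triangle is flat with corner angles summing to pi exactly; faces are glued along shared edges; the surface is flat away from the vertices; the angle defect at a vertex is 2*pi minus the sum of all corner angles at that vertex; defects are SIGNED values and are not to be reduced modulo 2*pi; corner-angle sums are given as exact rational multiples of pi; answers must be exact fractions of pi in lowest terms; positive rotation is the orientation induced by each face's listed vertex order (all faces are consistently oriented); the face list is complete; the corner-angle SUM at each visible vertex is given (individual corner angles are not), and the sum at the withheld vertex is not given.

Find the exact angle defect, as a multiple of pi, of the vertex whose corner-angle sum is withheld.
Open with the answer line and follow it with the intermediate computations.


Answer: defect(P0) = (19/24)*pi

V = 4, E = 6, F = 4; chi = V - E + F = 2
Gauss-Bonnet: total defect = 2*pi*chi = 4*pi; visible defects sum to (77/24)*pi


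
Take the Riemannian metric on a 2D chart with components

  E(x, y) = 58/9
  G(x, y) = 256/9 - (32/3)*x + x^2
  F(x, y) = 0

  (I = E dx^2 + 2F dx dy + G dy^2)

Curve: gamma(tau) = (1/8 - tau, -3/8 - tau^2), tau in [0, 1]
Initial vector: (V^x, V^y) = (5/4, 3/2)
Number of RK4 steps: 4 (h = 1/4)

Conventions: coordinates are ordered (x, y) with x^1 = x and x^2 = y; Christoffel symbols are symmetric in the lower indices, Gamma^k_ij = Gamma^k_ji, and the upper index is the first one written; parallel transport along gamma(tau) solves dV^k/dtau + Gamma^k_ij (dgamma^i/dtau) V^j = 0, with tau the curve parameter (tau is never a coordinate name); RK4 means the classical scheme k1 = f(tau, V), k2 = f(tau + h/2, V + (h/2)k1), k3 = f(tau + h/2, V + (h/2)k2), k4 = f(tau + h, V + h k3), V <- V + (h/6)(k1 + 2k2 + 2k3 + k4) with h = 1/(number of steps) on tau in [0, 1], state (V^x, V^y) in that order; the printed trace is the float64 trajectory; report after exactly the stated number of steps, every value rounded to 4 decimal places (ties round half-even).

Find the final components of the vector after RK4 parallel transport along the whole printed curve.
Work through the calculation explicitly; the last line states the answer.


gamma'(tau) = (-1, -2*tau); f(tau, V)^k = -Gamma^k_ij(gamma(tau)) gamma'^i(tau) V^j; h = 1/4; intermediate values shown to 6 dp
curve data and Christoffel symbols at the stage parameters:
  tau = 0.000000: gamma = (0.125000, -0.375000), gamma' = (-1.000000, 0.000000); Gamma_xxx = 0.000000, Gamma_xxy = 0.000000, Gamma_xyy = 0.808190, Gamma_yxx = 0.000000, Gamma_yxy = -0.192000, Gamma_yyy = 0.000000
  tau = 0.125000: gamma = (0.000000, -0.390625), gamma' = (-1.000000, -0.250000); Gamma_xxx = 0.000000, Gamma_xxy = 0.000000, Gamma_xyy = 0.827586, Gamma_yxx = 0.000000, Gamma_yxy = -0.187500, Gamma_yyy = 0.000000
  tau = 0.250000: gamma = (-0.125000, -0.437500), gamma' = (-1.000000, -0.500000); Gamma_xxx = 0.000000, Gamma_xxy = 0.000000, Gamma_xyy = 0.846983, Gamma_yxx = 0.000000, Gamma_yxy = -0.183206, Gamma_yyy = 0.000000
  tau = 0.375000: gamma = (-0.250000, -0.515625), gamma' = (-1.000000, -0.750000); Gamma_xxx = 0.000000, Gamma_xxy = 0.000000, Gamma_xyy = 0.866379, Gamma_yxx = 0.000000, Gamma_yxy = -0.179104, Gamma_yyy = 0.000000
  tau = 0.500000: gamma = (-0.375000, -0.625000), gamma' = (-1.000000, -1.000000); Gamma_xxx = 0.000000, Gamma_xxy = 0.000000, Gamma_xyy = 0.885776, Gamma_yxx = 0.000000, Gamma_yxy = -0.175182, Gamma_yyy = 0.000000
  tau = 0.625000: gamma = (-0.500000, -0.765625), gamma' = (-1.000000, -1.250000); Gamma_xxx = 0.000000, Gamma_xxy = 0.000000, Gamma_xyy = 0.905172, Gamma_yxx = 0.000000, Gamma_yxy = -0.171429, Gamma_yyy = 0.000000
  tau = 0.750000: gamma = (-0.625000, -0.937500), gamma' = (-1.000000, -1.500000); Gamma_xxx = 0.000000, Gamma_xxy = 0.000000, Gamma_xyy = 0.924569, Gamma_yxx = 0.000000, Gamma_yxy = -0.167832, Gamma_yyy = 0.000000
  tau = 0.875000: gamma = (-0.750000, -1.140625), gamma' = (-1.000000, -1.750000); Gamma_xxx = 0.000000, Gamma_xxy = 0.000000, Gamma_xyy = 0.943966, Gamma_yxx = 0.000000, Gamma_yxy = -0.164384, Gamma_yyy = 0.000000
  tau = 1.000000: gamma = (-0.875000, -1.375000), gamma' = (-1.000000, -2.000000); Gamma_xxx = 0.000000, Gamma_xxy = 0.000000, Gamma_xyy = 0.963362, Gamma_yxx = 0.000000, Gamma_yxy = -0.161074, Gamma_yyy = 0.000000
step 0: V^x = 1.2500, V^y = 1.5000
step 1: k1 = (0.000000, -0.288000), k2 = (0.302897, -0.333094), k3 = (0.301730, -0.333812), k4 = (0.599895, -0.380934); V <- V + (h/6)(k1 + 2k2 + 2k3 + k4): V^x = 1.3254, V^y = 1.4166
step 2: k1 = (0.599898, -0.380930), k2 = (0.889513, -0.433292), k3 = (0.885260, -0.436982), k4 = (1.157981, -0.499971); V <- V + (h/6)(k1 + 2k2 + 2k3 + k4): V^x = 1.5465, V^y = 1.3073
step 3: k1 = (1.157997, -0.499944), k2 = (1.408485, -0.575816), k3 = (1.397754, -0.580899), k4 = (1.611663, -0.672343); V <- V + (h/6)(k1 + 2k2 + 2k3 + k4): V^x = 1.8958, V^y = 1.1621
step 4: k1 = (1.611644, -0.672295), k2 = (1.780874, -0.780528), k3 = (1.758524, -0.784389), k4 = (1.861196, -0.907943); V <- V + (h/6)(k1 + 2k2 + 2k3 + k4): V^x = 2.3354, V^y = 0.9658

Answer: V^x = 2.3354, V^y = 0.9658


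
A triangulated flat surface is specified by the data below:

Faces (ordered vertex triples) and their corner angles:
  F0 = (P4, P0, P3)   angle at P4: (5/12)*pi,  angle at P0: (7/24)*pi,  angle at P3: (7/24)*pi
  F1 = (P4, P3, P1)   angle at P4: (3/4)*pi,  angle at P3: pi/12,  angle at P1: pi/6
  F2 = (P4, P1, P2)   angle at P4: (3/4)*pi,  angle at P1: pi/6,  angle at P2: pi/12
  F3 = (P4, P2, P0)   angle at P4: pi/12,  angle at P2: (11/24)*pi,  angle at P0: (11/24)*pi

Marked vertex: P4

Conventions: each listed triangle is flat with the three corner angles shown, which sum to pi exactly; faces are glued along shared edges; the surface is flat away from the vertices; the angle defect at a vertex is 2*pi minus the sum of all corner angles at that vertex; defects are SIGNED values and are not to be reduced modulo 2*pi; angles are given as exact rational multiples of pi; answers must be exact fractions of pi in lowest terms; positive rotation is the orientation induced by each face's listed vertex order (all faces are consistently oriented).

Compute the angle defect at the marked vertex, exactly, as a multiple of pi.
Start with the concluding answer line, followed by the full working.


Answer: defect(P4) = 0

Sum of corner angles at P4: 2*pi
defect = 2*pi - 2*pi
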